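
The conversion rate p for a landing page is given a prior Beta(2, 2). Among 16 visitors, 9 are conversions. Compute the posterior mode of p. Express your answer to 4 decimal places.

Prior: Beta(2, 2).
Data: 9 successes in 16 trials. The binomial likelihood contributes p^9(1−p)^7, so the posterior is Beta(2+9, 2+7) = Beta(11, 9).
For Beta(a, b) with a, b > 1 the mode is (a−1)/(a+b−2) = 10/18 ≈ 0.5556.

p̂_MAP = 0.5556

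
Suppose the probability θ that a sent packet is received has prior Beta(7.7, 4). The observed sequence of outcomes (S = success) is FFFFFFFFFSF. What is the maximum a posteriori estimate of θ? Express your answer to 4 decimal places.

θ̂_MAP = 0.3720

Prior: Beta(7.7, 4).
Data: 1 success in 11 trials (from the sequence). The binomial likelihood contributes θ(1−θ)^10, so the posterior is Beta(7.7+1, 4+10) = Beta(8.7, 14).
For Beta(a, b) with a, b > 1 the mode is (a−1)/(a+b−2) = 7.7/20.7 ≈ 0.3720.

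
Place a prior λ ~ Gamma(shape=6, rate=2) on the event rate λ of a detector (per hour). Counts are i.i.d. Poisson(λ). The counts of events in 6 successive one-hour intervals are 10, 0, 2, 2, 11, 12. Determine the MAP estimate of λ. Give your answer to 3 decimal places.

λ̂_MAP = 5.250

Σxᵢ = 10+0+2+2+11+12 = 37, with n = 6.
Posterior ∝ λ^5e^(−2λ) · λ^37e^(−6λ) = λ^42e^(−8λ), i.e. Gamma(shape=43, rate=8).
The mode of a Gamma(a, b) with a ≥ 1 (shape–rate) is (a−1)/b = 42/8 ≈ 5.250.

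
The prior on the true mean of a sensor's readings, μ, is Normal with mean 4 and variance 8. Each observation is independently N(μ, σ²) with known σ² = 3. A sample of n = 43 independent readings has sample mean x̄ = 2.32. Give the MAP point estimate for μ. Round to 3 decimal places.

μ̂_MAP = 2.335

n = 43, x̄ = 2.32.
For a Normal prior and Normal likelihood with known variance, the posterior is Normal; its mode equals its mean, the precision-weighted average.
Prior precision 1/σ₀² = 1/8 = 0.125; data precision n/σ² = 43/3.
μ̂ = (0.125·4 + (43/3)·2.32) / (0.125 + 43/3) = (5063/150)/(347/24) = 20252/8675 ≈ 2.335.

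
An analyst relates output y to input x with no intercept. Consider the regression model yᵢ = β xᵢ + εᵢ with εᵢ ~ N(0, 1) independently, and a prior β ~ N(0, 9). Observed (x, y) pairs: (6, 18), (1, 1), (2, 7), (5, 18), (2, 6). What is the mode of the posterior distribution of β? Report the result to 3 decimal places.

β̂_MAP = 3.209

log p(β | y) = −Σ(yᵢ − βxᵢ)²/(2·1) − β²/(2·9) + const.
Setting the derivative to zero: Σxᵢ(yᵢ − βxᵢ)/1 − β/9 = 0, so β = Σxᵢyᵢ / (Σxᵢ² + σ²/τ²).
Σxᵢyᵢ = 6·18 + 1·1 + 2·7 + 5·18 + 2·6 = 225; Σxᵢ² = 70; σ²/τ² = 1/9.
β̂_MAP = 225 / (70 + 1/9) = 225/(631/9) = 2025/631 ≈ 3.209.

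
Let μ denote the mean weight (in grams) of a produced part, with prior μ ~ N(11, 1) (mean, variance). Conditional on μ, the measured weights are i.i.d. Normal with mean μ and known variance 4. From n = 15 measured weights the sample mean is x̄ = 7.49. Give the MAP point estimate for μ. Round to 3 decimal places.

μ̂_MAP = 8.229

n = 15, x̄ = 7.49.
For a Normal prior and Normal likelihood with known variance, the posterior is Normal; its mode equals its mean, the precision-weighted average.
Prior precision 1/σ₀² = 1/1 = 1; data precision n/σ² = 15/4 = 3.75.
μ̂ = (1·11 + 3.75·7.49) / (1 + 3.75) = 39.0875/4.75 = 3127/380 ≈ 8.229.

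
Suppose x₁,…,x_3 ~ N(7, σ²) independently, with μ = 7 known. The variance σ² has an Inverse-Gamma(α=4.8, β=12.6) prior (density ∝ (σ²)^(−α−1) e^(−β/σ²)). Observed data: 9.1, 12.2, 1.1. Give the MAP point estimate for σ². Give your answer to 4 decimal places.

Sum of squared deviations about the known mean: SS = (9.1−7)² + (12.2−7)² + (1.1−7)² = 66.26.
The Normal likelihood contributes (σ²)^(−n/2) exp(−SS/(2σ²)), so the posterior is Inverse-Gamma(α + n/2, β + SS/2) = Inverse-Gamma(6.3, 45.73).
The mode of Inverse-Gamma(a, b) is b/(a+1) = 45.73/7.3 ≈ 6.2644.

σ̂²_MAP = 6.2644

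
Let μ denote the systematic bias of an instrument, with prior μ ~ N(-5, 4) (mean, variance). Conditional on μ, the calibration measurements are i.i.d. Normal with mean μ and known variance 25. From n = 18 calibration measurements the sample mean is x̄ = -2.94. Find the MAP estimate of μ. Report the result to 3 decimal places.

μ̂_MAP = -3.471

n = 18, x̄ = -2.94.
For a Normal prior and Normal likelihood with known variance, the posterior is Normal; its mode equals its mean, the precision-weighted average.
Prior precision 1/σ₀² = 1/4 = 0.25; data precision n/σ² = 18/25 = 0.72.
μ̂ = (0.25·(-5) + 0.72·(-2.94)) / (0.25 + 0.72) = (-3.3668)/0.97 = -8417/2425 ≈ -3.471.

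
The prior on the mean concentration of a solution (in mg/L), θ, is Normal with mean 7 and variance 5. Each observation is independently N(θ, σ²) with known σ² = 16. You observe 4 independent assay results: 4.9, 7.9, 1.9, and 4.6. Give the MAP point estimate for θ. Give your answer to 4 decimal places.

θ̂_MAP = 5.7917

n = 4; x̄ = (4.9 + 7.9 + 1.9 + 4.6)/4 = 19.3/4 = 4.825.
For a Normal prior and Normal likelihood with known variance, the posterior is Normal; its mode equals its mean, the precision-weighted average.
Prior precision 1/σ₀² = 1/5 = 0.2; data precision n/σ² = 4/16 = 0.25.
θ̂ = (0.2·7 + 0.25·4.825) / (0.2 + 0.25) = 2.60625/0.45 = 139/24 ≈ 5.7917.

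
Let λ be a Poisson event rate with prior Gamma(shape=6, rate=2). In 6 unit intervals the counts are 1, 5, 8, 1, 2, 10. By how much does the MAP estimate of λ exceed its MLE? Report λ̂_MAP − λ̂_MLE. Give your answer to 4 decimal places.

MAP − MLE = -0.5000

Σxᵢ = 27. Posterior is Gamma(33, 8); MAP = (33−1)/8 = 32/8 ≈ 4.00000.
MLE = x̄ = 27/6 ≈ 4.50000.
Difference = 32/8 − 27/6 = -1/2 ≈ -0.5000.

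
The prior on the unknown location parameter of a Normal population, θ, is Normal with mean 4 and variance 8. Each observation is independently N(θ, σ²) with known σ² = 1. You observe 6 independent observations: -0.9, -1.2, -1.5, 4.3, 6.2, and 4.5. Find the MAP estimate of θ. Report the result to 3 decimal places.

θ̂_MAP = 1.943

n = 6; x̄ = ((-0.9) + (-1.2) + (-1.5) + 4.3 + 6.2 + 4.5)/6 = 11.4/6 = 1.9.
For a Normal prior and Normal likelihood with known variance, the posterior is Normal; its mode equals its mean, the precision-weighted average.
Prior precision 1/σ₀² = 1/8 = 0.125; data precision n/σ² = 6/1 = 6.
θ̂ = (0.125·4 + 6·1.9) / (0.125 + 6) = 11.9/6.125 = 68/35 ≈ 1.943.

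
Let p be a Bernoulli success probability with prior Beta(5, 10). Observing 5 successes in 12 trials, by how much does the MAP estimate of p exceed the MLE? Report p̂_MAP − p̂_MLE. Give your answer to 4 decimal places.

MAP − MLE = -0.0567

Posterior is Beta(10, 17); MAP = (10−1)/(27−2) = 9/25 ≈ 0.36000.
MLE ignores the prior: p̂_MLE = k/n = 5/12 ≈ 0.41667.
Difference = 9/25 − 5/12 = -17/300 ≈ -0.0567.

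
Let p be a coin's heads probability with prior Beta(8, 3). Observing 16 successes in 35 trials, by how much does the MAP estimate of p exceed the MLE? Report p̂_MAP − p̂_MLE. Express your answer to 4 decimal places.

MAP − MLE = 0.0656

Posterior is Beta(24, 22); MAP = (24−1)/(46−2) = 23/44 ≈ 0.52273.
MLE ignores the prior: p̂_MLE = k/n = 16/35 ≈ 0.45714.
Difference = 23/44 − 16/35 = 101/1540 ≈ 0.0656.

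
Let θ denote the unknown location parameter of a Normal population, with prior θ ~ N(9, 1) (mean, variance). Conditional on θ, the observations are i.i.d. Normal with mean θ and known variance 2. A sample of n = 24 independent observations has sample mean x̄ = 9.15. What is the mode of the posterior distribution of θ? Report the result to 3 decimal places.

n = 24, x̄ = 9.15.
For a Normal prior and Normal likelihood with known variance, the posterior is Normal; its mode equals its mean, the precision-weighted average.
Prior precision 1/σ₀² = 1/1 = 1; data precision n/σ² = 24/2 = 12.
θ̂ = (1·9 + 12·9.15) / (1 + 12) = 118.8/13 = 594/65 ≈ 9.138.

θ̂_MAP = 9.138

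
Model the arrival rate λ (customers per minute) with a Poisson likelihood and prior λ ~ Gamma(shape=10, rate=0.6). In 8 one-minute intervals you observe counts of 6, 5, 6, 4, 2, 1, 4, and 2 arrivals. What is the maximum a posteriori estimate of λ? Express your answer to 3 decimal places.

λ̂_MAP = 4.535

Σxᵢ = 6+5+6+4+2+1+4+2 = 30, with n = 8.
Posterior ∝ λ^9e^(−0.6λ) · λ^30e^(−8λ) = λ^39e^(−8.6λ), i.e. Gamma(shape=40, rate=8.6).
The mode of a Gamma(a, b) with a ≥ 1 (shape–rate) is (a−1)/b = 39/8.6 ≈ 4.535.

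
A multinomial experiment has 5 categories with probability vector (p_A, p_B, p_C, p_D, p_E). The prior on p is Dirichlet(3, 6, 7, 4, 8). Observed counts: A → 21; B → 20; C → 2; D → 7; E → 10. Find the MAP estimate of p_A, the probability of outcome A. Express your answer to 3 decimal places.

The posterior is Dirichlet(αᵢ + nᵢ) = Dirichlet(24, 26, 9, 11, 18).
For a Dirichlet(a₁,…,a_K) with all aᵢ > 1, the mode has j-th component (aⱼ − 1)/(Σaᵢ − K).
Here Σaᵢ = 88 and K = 5, so p_A = (24 − 1)/(88 − 5) = 23/83 ≈ 0.277.

MAP estimate of p_A = 0.277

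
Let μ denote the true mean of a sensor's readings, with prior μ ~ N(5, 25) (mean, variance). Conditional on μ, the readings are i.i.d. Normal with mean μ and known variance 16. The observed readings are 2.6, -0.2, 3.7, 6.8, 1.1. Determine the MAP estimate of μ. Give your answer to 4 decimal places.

μ̂_MAP = 3.0496

n = 5; x̄ = (2.6 + (-0.2) + 3.7 + 6.8 + 1.1)/5 = 14/5 = 2.8.
For a Normal prior and Normal likelihood with known variance, the posterior is Normal; its mode equals its mean, the precision-weighted average.
Prior precision 1/σ₀² = 1/25 = 0.04; data precision n/σ² = 5/16 = 0.3125.
μ̂ = (0.04·5 + 0.3125·2.8) / (0.04 + 0.3125) = 1.075/0.3525 = 430/141 ≈ 3.0496.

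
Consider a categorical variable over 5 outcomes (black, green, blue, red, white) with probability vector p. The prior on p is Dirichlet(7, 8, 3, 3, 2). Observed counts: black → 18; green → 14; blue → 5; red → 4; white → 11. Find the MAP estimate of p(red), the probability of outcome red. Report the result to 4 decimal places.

MAP estimate of p(red) = 0.0857

The posterior is Dirichlet(αᵢ + nᵢ) = Dirichlet(25, 22, 8, 7, 13).
For a Dirichlet(a₁,…,a_K) with all aᵢ > 1, the mode has j-th component (aⱼ − 1)/(Σaᵢ − K).
Here Σaᵢ = 75 and K = 5, so p(red) = (7 − 1)/(75 − 5) = 6/70 ≈ 0.0857.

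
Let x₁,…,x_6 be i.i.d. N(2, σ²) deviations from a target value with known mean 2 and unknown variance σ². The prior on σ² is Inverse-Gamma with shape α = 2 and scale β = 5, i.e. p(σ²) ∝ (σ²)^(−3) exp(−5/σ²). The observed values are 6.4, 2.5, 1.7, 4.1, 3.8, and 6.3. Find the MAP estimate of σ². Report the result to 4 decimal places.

σ̂²_MAP = 4.6533

Sum of squared deviations about the known mean: SS = (6.4−2)² + (2.5−2)² + (1.7−2)² + (4.1−2)² + (3.8−2)² + (6.3−2)² = 45.84.
The Normal likelihood contributes (σ²)^(−n/2) exp(−SS/(2σ²)), so the posterior is Inverse-Gamma(α + n/2, β + SS/2) = Inverse-Gamma(5, 27.92).
The mode of Inverse-Gamma(a, b) is b/(a+1) = 27.92/6 ≈ 4.6533.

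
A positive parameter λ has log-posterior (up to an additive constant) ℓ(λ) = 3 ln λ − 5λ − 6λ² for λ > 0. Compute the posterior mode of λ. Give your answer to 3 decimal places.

ℓ'(λ) = 3/λ − 5 − 12λ. Setting this to zero and multiplying by λ: 12λ² + 5λ − 3 = 0.
λ = (−5 + √(5² + 4·12·3)) / (2·12) = (−5 + √169) / 24 = (−5 + 13)/24 = 1/3.
ℓ''(λ) = −3/λ² − 12 < 0, confirming a maximum.

λ̂_MAP = 0.333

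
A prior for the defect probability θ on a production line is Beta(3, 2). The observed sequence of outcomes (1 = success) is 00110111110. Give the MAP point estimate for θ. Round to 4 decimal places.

θ̂_MAP = 0.6429

Prior: Beta(3, 2).
Data: 7 successes in 11 trials (from the sequence). The binomial likelihood contributes θ^7(1−θ)^4, so the posterior is Beta(3+7, 2+4) = Beta(10, 6).
For Beta(a, b) with a, b > 1 the mode is (a−1)/(a+b−2) = 9/14 ≈ 0.6429.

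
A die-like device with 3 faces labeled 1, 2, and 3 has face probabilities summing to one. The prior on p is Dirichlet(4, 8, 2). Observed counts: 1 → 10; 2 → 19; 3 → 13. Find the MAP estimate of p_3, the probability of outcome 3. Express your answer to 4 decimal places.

The posterior is Dirichlet(αᵢ + nᵢ) = Dirichlet(14, 27, 15).
For a Dirichlet(a₁,…,a_K) with all aᵢ > 1, the mode has j-th component (aⱼ − 1)/(Σaᵢ − K).
Here Σaᵢ = 56 and K = 3, so p_3 = (15 − 1)/(56 − 3) = 14/53 ≈ 0.2642.

MAP estimate: 0.2642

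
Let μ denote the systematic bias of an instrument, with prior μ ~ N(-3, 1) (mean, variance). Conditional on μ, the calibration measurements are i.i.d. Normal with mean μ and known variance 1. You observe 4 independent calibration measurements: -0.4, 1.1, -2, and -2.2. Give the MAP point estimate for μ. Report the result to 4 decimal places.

μ̂_MAP = -1.3000

n = 4; x̄ = ((-0.4) + 1.1 + (-2) + (-2.2))/4 = -3.5/4 = -0.875.
For a Normal prior and Normal likelihood with known variance, the posterior is Normal; its mode equals its mean, the precision-weighted average.
Prior precision 1/σ₀² = 1/1 = 1; data precision n/σ² = 4/1 = 4.
μ̂ = (1·(-3) + 4·(-0.875)) / (1 + 4) = (-6.5)/5 = -1.3000.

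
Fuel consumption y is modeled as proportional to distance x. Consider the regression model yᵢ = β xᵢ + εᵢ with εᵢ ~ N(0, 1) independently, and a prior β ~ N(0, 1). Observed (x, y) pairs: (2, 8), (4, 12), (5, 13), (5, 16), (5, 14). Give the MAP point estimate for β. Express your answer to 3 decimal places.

log p(β | y) = −Σ(yᵢ − βxᵢ)²/(2·1) − β²/(2·1) + const.
Setting the derivative to zero: Σxᵢ(yᵢ − βxᵢ)/1 − β/1 = 0, so β = Σxᵢyᵢ / (Σxᵢ² + σ²/τ²).
Σxᵢyᵢ = 2·8 + 4·12 + 5·13 + 5·16 + 5·14 = 279; Σxᵢ² = 95; σ²/τ² = 1.
β̂_MAP = 279 / (95 + 1) = 279/96 ≈ 2.906.

β̂_MAP = 2.906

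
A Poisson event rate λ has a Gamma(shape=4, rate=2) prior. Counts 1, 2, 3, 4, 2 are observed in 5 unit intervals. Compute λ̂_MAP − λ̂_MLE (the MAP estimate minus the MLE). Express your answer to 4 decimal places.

Σxᵢ = 12. Posterior is Gamma(16, 7); MAP = (16−1)/7 = 15/7 ≈ 2.14286.
MLE = x̄ = 12/5 ≈ 2.40000.
Difference = 15/7 − 12/5 = -9/35 ≈ -0.2571.

MAP − MLE = -0.2571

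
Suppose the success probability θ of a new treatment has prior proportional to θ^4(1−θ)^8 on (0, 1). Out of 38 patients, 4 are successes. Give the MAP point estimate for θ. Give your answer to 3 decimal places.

θ̂_MAP = 0.160

The prior density ∝ θ^4(1−θ)^8 is the kernel of Beta(5, 9).
Data: 4 successes in 38 trials. The binomial likelihood contributes θ^4(1−θ)^34, so the posterior is Beta(5+4, 9+34) = Beta(9, 43).
For Beta(a, b) with a, b > 1 the mode is (a−1)/(a+b−2) = 8/50 ≈ 0.160.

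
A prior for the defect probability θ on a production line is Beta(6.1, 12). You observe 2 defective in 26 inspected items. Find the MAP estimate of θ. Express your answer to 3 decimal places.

Prior: Beta(6.1, 12).
Data: 2 successes in 26 trials. The binomial likelihood contributes θ^2(1−θ)^24, so the posterior is Beta(6.1+2, 12+24) = Beta(8.1, 36).
For Beta(a, b) with a, b > 1 the mode is (a−1)/(a+b−2) = 7.1/42.1 ≈ 0.169.

θ̂_MAP = 0.169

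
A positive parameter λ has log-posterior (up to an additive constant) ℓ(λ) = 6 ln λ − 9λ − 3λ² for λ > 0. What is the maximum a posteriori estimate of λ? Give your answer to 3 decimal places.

λ̂_MAP = 0.500

ℓ'(λ) = 6/λ − 9 − 6λ. Setting this to zero and multiplying by λ: 6λ² + 9λ − 6 = 0.
λ = (−9 + √(9² + 4·6·6)) / (2·6) = (−9 + √225) / 12 = (−9 + 15)/12 = 1/2.
ℓ''(λ) = −6/λ² − 6 < 0, confirming a maximum.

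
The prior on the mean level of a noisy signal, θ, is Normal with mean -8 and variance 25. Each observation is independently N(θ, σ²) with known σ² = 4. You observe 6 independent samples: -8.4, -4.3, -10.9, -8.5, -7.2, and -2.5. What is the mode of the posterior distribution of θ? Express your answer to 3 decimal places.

n = 6; x̄ = ((-8.4) + (-4.3) + (-10.9) + (-8.5) + (-7.2) + (-2.5))/6 = -41.8/6 = -209/30 ≈ -6.9667.
For a Normal prior and Normal likelihood with known variance, the posterior is Normal; its mode equals its mean, the precision-weighted average.
Prior precision 1/σ₀² = 1/25 = 0.04; data precision n/σ² = 6/4 = 1.5.
θ̂ = (0.04·(-8) + 1.5·(-209/30)) / (0.04 + 1.5) = (-10.77)/1.54 = -1077/154 ≈ -6.994.

θ̂_MAP = -6.994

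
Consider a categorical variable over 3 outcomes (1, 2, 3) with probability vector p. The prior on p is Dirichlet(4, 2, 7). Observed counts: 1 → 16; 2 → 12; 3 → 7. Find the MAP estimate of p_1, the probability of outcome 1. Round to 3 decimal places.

MAP estimate: 0.422

The posterior is Dirichlet(αᵢ + nᵢ) = Dirichlet(20, 14, 14).
For a Dirichlet(a₁,…,a_K) with all aᵢ > 1, the mode has j-th component (aⱼ − 1)/(Σaᵢ − K).
Here Σaᵢ = 48 and K = 3, so p_1 = (20 − 1)/(48 − 3) = 19/45 ≈ 0.422.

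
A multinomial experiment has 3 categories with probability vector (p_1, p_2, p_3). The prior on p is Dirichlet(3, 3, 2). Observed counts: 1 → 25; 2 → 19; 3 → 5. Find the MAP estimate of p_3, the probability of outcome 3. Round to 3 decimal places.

MAP estimate: 0.111

The posterior is Dirichlet(αᵢ + nᵢ) = Dirichlet(28, 22, 7).
For a Dirichlet(a₁,…,a_K) with all aᵢ > 1, the mode has j-th component (aⱼ − 1)/(Σaᵢ − K).
Here Σaᵢ = 57 and K = 3, so p_3 = (7 − 1)/(57 − 3) = 6/54 ≈ 0.111.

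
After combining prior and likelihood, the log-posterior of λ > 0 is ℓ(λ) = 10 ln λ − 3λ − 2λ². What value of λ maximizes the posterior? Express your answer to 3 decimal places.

ℓ'(λ) = 10/λ − 3 − 4λ. Setting this to zero and multiplying by λ: 4λ² + 3λ − 10 = 0.
λ = (−3 + √(3² + 4·4·10)) / (2·4) = (−3 + √169) / 8 = (−3 + 13)/8 = 5/4.
ℓ''(λ) = −10/λ² − 4 < 0, confirming a maximum.

λ̂_MAP = 1.250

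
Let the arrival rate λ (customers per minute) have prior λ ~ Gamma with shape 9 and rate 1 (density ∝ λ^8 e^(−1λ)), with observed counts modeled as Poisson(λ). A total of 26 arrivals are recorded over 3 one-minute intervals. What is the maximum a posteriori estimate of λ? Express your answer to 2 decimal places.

λ̂_MAP = 8.50

Σxᵢ = 26, n = 3.
Posterior ∝ λ^8e^(−1λ) · λ^26e^(−3λ) = λ^34e^(−4λ), i.e. Gamma(shape=35, rate=4).
The mode of a Gamma(a, b) with a ≥ 1 (shape–rate) is (a−1)/b = 34/4 ≈ 8.50.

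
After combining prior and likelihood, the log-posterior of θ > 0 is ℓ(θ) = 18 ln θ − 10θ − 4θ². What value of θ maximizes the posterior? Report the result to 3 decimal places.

ℓ'(θ) = 18/θ − 10 − 8θ. Setting this to zero and multiplying by θ: 8θ² + 10θ − 18 = 0.
θ = (−10 + √(10² + 4·8·18)) / (2·8) = (−10 + √676) / 16 = (−10 + 26)/16 = 1.
ℓ''(θ) = −18/θ² − 8 < 0, confirming a maximum.

θ̂_MAP = 1.000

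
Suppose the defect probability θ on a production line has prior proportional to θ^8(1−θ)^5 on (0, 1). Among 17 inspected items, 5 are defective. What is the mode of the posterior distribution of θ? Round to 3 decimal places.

θ̂_MAP = 0.433

The prior density ∝ θ^8(1−θ)^5 is the kernel of Beta(9, 6).
Data: 5 successes in 17 trials. The binomial likelihood contributes θ^5(1−θ)^12, so the posterior is Beta(9+5, 6+12) = Beta(14, 18).
For Beta(a, b) with a, b > 1 the mode is (a−1)/(a+b−2) = 13/30 ≈ 0.433.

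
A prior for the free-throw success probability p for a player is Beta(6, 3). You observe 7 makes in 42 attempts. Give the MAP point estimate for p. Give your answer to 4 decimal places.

p̂_MAP = 0.2449

Prior: Beta(6, 3).
Data: 7 successes in 42 trials. The binomial likelihood contributes p^7(1−p)^35, so the posterior is Beta(6+7, 3+35) = Beta(13, 38).
For Beta(a, b) with a, b > 1 the mode is (a−1)/(a+b−2) = 12/49 ≈ 0.2449.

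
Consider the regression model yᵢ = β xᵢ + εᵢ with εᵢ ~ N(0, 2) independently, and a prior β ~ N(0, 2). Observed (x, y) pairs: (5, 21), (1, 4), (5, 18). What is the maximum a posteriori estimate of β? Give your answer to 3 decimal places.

log p(β | y) = −Σ(yᵢ − βxᵢ)²/(2·2) − β²/(2·2) + const.
Setting the derivative to zero: Σxᵢ(yᵢ − βxᵢ)/2 − β/2 = 0, so β = Σxᵢyᵢ / (Σxᵢ² + σ²/τ²).
Σxᵢyᵢ = 5·21 + 1·4 + 5·18 = 199; Σxᵢ² = 51; σ²/τ² = 1.
β̂_MAP = 199 / (51 + 1) = 199/52 ≈ 3.827.

β̂_MAP = 3.827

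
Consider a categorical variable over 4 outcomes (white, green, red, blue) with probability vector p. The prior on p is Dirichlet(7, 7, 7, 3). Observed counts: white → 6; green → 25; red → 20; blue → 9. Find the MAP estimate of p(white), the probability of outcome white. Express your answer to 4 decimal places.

The posterior is Dirichlet(αᵢ + nᵢ) = Dirichlet(13, 32, 27, 12).
For a Dirichlet(a₁,…,a_K) with all aᵢ > 1, the mode has j-th component (aⱼ − 1)/(Σaᵢ − K).
Here Σaᵢ = 84 and K = 4, so p(white) = (13 − 1)/(84 − 4) = 12/80 ≈ 0.1500.

MAP estimate of p(white) = 0.1500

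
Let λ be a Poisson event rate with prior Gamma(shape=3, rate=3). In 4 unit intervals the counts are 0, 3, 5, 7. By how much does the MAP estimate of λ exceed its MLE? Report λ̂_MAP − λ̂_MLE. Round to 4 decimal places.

Σxᵢ = 15. Posterior is Gamma(18, 7); MAP = (18−1)/7 = 17/7 ≈ 2.42857.
MLE = x̄ = 15/4 ≈ 3.75000.
Difference = 17/7 − 15/4 = -37/28 ≈ -1.3214.

MAP − MLE = -1.3214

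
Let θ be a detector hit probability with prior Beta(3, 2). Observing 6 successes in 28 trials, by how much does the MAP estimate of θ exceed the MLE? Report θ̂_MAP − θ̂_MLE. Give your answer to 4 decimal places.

MAP − MLE = 0.0438

Posterior is Beta(9, 24); MAP = (9−1)/(33−2) = 8/31 ≈ 0.25806.
MLE ignores the prior: θ̂_MLE = k/n = 6/28 ≈ 0.21429.
Difference = 8/31 − 6/28 = 19/434 ≈ 0.0438.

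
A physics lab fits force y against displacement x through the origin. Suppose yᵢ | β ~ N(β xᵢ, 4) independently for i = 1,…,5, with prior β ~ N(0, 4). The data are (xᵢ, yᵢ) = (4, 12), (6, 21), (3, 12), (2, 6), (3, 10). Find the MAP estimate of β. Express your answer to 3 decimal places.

log p(β | y) = −Σ(yᵢ − βxᵢ)²/(2·4) − β²/(2·4) + const.
Setting the derivative to zero: Σxᵢ(yᵢ − βxᵢ)/4 − β/4 = 0, so β = Σxᵢyᵢ / (Σxᵢ² + σ²/τ²).
Σxᵢyᵢ = 4·12 + 6·21 + 3·12 + 2·6 + 3·10 = 252; Σxᵢ² = 74; σ²/τ² = 1.
β̂_MAP = 252 / (74 + 1) = 252/75 ≈ 3.360.

β̂_MAP = 3.360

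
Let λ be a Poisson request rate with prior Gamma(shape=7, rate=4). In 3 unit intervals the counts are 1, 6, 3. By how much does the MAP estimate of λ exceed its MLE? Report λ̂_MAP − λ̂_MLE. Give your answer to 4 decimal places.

MAP − MLE = -1.0476

Σxᵢ = 10. Posterior is Gamma(17, 7); MAP = (17−1)/7 = 16/7 ≈ 2.28571.
MLE = x̄ = 10/3 ≈ 3.33333.
Difference = 16/7 − 10/3 = -22/21 ≈ -1.0476.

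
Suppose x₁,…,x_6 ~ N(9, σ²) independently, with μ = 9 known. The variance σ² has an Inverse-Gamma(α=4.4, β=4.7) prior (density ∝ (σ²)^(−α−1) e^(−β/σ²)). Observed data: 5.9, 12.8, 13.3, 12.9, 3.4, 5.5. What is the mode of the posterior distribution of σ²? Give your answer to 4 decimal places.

σ̂²_MAP = 6.5929

Sum of squared deviations about the known mean: SS = (5.9−9)² + (12.8−9)² + (13.3−9)² + (12.9−9)² + (3.4−9)² + (5.5−9)² = 101.36.
The Normal likelihood contributes (σ²)^(−n/2) exp(−SS/(2σ²)), so the posterior is Inverse-Gamma(α + n/2, β + SS/2) = Inverse-Gamma(7.4, 55.38).
The mode of Inverse-Gamma(a, b) is b/(a+1) = 55.38/8.4 ≈ 6.5929.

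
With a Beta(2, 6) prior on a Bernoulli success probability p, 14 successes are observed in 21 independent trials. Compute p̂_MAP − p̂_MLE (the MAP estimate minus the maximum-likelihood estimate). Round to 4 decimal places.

Posterior is Beta(16, 13); MAP = (16−1)/(29−2) = 15/27 ≈ 0.55556.
MLE ignores the prior: p̂_MLE = k/n = 14/21 ≈ 0.66667.
Difference = 15/27 − 14/21 = -1/9 ≈ -0.1111.

MAP − MLE = -0.1111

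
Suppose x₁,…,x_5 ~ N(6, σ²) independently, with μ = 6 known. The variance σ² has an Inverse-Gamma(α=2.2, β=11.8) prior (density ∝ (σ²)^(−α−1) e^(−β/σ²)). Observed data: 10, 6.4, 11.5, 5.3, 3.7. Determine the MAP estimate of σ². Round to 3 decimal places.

Sum of squared deviations about the known mean: SS = (10−6)² + (6.4−6)² + (11.5−6)² + (5.3−6)² + (3.7−6)² = 52.19.
The Normal likelihood contributes (σ²)^(−n/2) exp(−SS/(2σ²)), so the posterior is Inverse-Gamma(α + n/2, β + SS/2) = Inverse-Gamma(4.7, 37.895).
The mode of Inverse-Gamma(a, b) is b/(a+1) = 37.895/5.7 ≈ 6.648.

σ̂²_MAP = 6.648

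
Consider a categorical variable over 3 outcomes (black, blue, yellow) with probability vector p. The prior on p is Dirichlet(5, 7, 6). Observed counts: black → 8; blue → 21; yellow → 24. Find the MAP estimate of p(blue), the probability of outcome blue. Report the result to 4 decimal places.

The posterior is Dirichlet(αᵢ + nᵢ) = Dirichlet(13, 28, 30).
For a Dirichlet(a₁,…,a_K) with all aᵢ > 1, the mode has j-th component (aⱼ − 1)/(Σaᵢ − K).
Here Σaᵢ = 71 and K = 3, so p(blue) = (28 − 1)/(71 − 3) = 27/68 ≈ 0.3971.

MAP estimate of p(blue) = 0.3971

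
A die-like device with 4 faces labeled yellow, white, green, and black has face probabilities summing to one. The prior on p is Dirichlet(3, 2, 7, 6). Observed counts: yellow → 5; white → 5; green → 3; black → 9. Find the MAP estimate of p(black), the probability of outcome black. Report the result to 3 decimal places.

MAP estimate of p(black) = 0.389

The posterior is Dirichlet(αᵢ + nᵢ) = Dirichlet(8, 7, 10, 15).
For a Dirichlet(a₁,…,a_K) with all aᵢ > 1, the mode has j-th component (aⱼ − 1)/(Σaᵢ − K).
Here Σaᵢ = 40 and K = 4, so p(black) = (15 − 1)/(40 − 4) = 14/36 ≈ 0.389.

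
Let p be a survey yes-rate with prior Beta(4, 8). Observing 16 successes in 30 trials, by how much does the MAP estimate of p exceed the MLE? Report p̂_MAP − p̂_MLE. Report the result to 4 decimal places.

Posterior is Beta(20, 22); MAP = (20−1)/(42−2) = 19/40 ≈ 0.47500.
MLE ignores the prior: p̂_MLE = k/n = 16/30 ≈ 0.53333.
Difference = 19/40 − 16/30 = -7/120 ≈ -0.0583.

MAP − MLE = -0.0583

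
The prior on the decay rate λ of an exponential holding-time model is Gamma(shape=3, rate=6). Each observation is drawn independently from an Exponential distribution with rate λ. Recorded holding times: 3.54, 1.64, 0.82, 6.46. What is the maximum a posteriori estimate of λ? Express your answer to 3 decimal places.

λ̂_MAP = 0.325

The Exponential(rate=λ) likelihood is ∝ λ^n e^(−λΣtᵢ). Here n = 4 and Σtᵢ = 3.54 + 1.64 + 0.82 + 6.46 = 12.46.
Posterior ∝ λ^2e^(−6λ) · λ^4e^(−12.46λ) = λ^6e^(−18.46λ), i.e. Gamma(7, 18.46).
Mode = (a−1)/b = 6/18.46 ≈ 0.325.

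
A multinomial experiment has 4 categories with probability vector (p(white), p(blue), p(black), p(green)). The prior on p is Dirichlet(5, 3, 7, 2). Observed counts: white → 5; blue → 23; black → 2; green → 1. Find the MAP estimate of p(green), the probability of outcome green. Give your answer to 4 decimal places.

The posterior is Dirichlet(αᵢ + nᵢ) = Dirichlet(10, 26, 9, 3).
For a Dirichlet(a₁,…,a_K) with all aᵢ > 1, the mode has j-th component (aⱼ − 1)/(Σaᵢ − K).
Here Σaᵢ = 48 and K = 4, so p(green) = (3 − 1)/(48 − 4) = 2/44 ≈ 0.0455.

MAP estimate of p(green) = 0.0455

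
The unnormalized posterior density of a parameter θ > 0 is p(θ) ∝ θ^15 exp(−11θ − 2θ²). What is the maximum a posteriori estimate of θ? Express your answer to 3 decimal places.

ℓ'(θ) = 15/θ − 11 − 4θ. Setting this to zero and multiplying by θ: 4θ² + 11θ − 15 = 0.
θ = (−11 + √(11² + 4·4·15)) / (2·4) = (−11 + √361) / 8 = (−11 + 19)/8 = 1.
ℓ''(θ) = −15/θ² − 4 < 0, confirming a maximum.

θ̂_MAP = 1.000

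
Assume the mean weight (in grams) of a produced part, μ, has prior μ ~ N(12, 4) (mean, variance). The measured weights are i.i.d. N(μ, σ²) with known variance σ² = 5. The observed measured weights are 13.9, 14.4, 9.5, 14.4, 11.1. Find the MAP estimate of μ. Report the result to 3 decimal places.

n = 5; x̄ = (13.9 + 14.4 + 9.5 + 14.4 + 11.1)/5 = 63.3/5 = 12.66.
For a Normal prior and Normal likelihood with known variance, the posterior is Normal; its mode equals its mean, the precision-weighted average.
Prior precision 1/σ₀² = 1/4 = 0.25; data precision n/σ² = 5/5 = 1.
μ̂ = (0.25·12 + 1·12.66) / (0.25 + 1) = 15.66/1.25 = 12.528.

μ̂_MAP = 12.528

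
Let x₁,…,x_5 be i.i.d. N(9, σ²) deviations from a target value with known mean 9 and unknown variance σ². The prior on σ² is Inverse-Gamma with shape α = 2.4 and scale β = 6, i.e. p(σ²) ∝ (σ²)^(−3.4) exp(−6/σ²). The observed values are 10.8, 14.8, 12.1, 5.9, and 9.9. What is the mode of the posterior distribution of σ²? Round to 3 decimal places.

σ̂²_MAP = 5.840

Sum of squared deviations about the known mean: SS = (10.8−9)² + (14.8−9)² + (12.1−9)² + (5.9−9)² + (9.9−9)² = 56.91.
The Normal likelihood contributes (σ²)^(−n/2) exp(−SS/(2σ²)), so the posterior is Inverse-Gamma(α + n/2, β + SS/2) = Inverse-Gamma(4.9, 34.455).
The mode of Inverse-Gamma(a, b) is b/(a+1) = 34.455/5.9 ≈ 5.840.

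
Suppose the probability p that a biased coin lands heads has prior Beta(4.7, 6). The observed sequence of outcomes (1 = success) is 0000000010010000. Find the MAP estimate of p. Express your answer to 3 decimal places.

p̂_MAP = 0.231

Prior: Beta(4.7, 6).
Data: 2 successes in 16 trials (from the sequence). The binomial likelihood contributes p^2(1−p)^14, so the posterior is Beta(4.7+2, 6+14) = Beta(6.7, 20).
For Beta(a, b) with a, b > 1 the mode is (a−1)/(a+b−2) = 5.7/24.7 ≈ 0.231.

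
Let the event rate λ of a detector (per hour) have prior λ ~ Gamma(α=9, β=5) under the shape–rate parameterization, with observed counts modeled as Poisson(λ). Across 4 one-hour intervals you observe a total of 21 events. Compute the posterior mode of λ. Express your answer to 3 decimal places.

Σxᵢ = 21, n = 4.
Posterior ∝ λ^8e^(−5λ) · λ^21e^(−4λ) = λ^29e^(−9λ), i.e. Gamma(shape=30, rate=9).
The mode of a Gamma(a, b) with a ≥ 1 (shape–rate) is (a−1)/b = 29/9 ≈ 3.222.

λ̂_MAP = 3.222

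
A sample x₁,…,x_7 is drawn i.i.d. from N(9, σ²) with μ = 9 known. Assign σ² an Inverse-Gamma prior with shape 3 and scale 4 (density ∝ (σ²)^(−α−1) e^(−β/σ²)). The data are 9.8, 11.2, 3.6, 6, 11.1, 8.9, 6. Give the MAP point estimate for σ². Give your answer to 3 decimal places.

Sum of squared deviations about the known mean: SS = (9.8−9)² + (11.2−9)² + (3.6−9)² + (6−9)² + (11.1−9)² + (8.9−9)² + (6−9)² = 57.06.
The Normal likelihood contributes (σ²)^(−n/2) exp(−SS/(2σ²)), so the posterior is Inverse-Gamma(α + n/2, β + SS/2) = Inverse-Gamma(6.5, 32.53).
The mode of Inverse-Gamma(a, b) is b/(a+1) = 32.53/7.5 ≈ 4.337.

σ̂²_MAP = 4.337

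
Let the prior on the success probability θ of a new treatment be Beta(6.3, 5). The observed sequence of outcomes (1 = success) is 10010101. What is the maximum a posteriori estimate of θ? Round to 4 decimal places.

θ̂_MAP = 0.5376

Prior: Beta(6.3, 5).
Data: 4 successes in 8 trials (from the sequence). The binomial likelihood contributes θ^4(1−θ)^4, so the posterior is Beta(6.3+4, 5+4) = Beta(10.3, 9).
For Beta(a, b) with a, b > 1 the mode is (a−1)/(a+b−2) = 9.3/17.3 ≈ 0.5376.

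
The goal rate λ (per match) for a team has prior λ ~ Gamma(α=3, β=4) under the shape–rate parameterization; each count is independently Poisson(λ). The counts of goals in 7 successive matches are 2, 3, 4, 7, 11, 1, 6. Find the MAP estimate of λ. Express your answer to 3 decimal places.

Σxᵢ = 2+3+4+7+11+1+6 = 34, with n = 7.
Posterior ∝ λ^2e^(−4λ) · λ^34e^(−7λ) = λ^36e^(−11λ), i.e. Gamma(shape=37, rate=11).
The mode of a Gamma(a, b) with a ≥ 1 (shape–rate) is (a−1)/b = 36/11 ≈ 3.273.

λ̂_MAP = 3.273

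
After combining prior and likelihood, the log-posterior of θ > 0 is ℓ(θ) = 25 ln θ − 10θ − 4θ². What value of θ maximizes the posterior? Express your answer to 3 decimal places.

ℓ'(θ) = 25/θ − 10 − 8θ. Setting this to zero and multiplying by θ: 8θ² + 10θ − 25 = 0.
θ = (−10 + √(10² + 4·8·25)) / (2·8) = (−10 + √900) / 16 = (−10 + 30)/16 = 5/4.
ℓ''(θ) = −25/θ² − 8 < 0, confirming a maximum.

θ̂_MAP = 1.250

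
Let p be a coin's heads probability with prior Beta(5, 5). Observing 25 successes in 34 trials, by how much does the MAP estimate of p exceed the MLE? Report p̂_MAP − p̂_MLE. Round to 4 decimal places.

MAP − MLE = -0.0448

Posterior is Beta(30, 14); MAP = (30−1)/(44−2) = 29/42 ≈ 0.69048.
MLE ignores the prior: p̂_MLE = k/n = 25/34 ≈ 0.73529.
Difference = 29/42 − 25/34 = -16/357 ≈ -0.0448.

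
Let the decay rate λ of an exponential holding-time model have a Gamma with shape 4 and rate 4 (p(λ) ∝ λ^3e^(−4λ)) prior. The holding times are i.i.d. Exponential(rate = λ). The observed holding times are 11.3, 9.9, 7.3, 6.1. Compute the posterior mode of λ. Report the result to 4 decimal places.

λ̂_MAP = 0.1813

The Exponential(rate=λ) likelihood is ∝ λ^n e^(−λΣtᵢ). Here n = 4 and Σtᵢ = 11.3 + 9.9 + 7.3 + 6.1 = 34.6.
Posterior ∝ λ^3e^(−4λ) · λ^4e^(−34.6λ) = λ^7e^(−38.6λ), i.e. Gamma(8, 38.6).
Mode = (a−1)/b = 7/38.6 ≈ 0.1813.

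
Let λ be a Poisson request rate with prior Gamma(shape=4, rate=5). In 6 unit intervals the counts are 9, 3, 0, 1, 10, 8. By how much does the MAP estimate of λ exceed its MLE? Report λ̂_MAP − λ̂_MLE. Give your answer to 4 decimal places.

Σxᵢ = 31. Posterior is Gamma(35, 11); MAP = (35−1)/11 = 34/11 ≈ 3.09091.
MLE = x̄ = 31/6 ≈ 5.16667.
Difference = 34/11 − 31/6 = -137/66 ≈ -2.0758.

MAP − MLE = -2.0758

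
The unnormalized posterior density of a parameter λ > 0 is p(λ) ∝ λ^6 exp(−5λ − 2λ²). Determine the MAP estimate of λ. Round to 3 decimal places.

λ̂_MAP = 0.750

ℓ'(λ) = 6/λ − 5 − 4λ. Setting this to zero and multiplying by λ: 4λ² + 5λ − 6 = 0.
λ = (−5 + √(5² + 4·4·6)) / (2·4) = (−5 + √121) / 8 = (−5 + 11)/8 = 3/4.
ℓ''(λ) = −6/λ² − 4 < 0, confirming a maximum.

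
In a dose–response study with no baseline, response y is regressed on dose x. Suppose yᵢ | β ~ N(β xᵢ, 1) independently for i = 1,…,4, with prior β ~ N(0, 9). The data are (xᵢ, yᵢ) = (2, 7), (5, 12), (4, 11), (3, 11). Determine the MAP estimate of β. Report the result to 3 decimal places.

β̂_MAP = 2.791

log p(β | y) = −Σ(yᵢ − βxᵢ)²/(2·1) − β²/(2·9) + const.
Setting the derivative to zero: Σxᵢ(yᵢ − βxᵢ)/1 − β/9 = 0, so β = Σxᵢyᵢ / (Σxᵢ² + σ²/τ²).
Σxᵢyᵢ = 2·7 + 5·12 + 4·11 + 3·11 = 151; Σxᵢ² = 54; σ²/τ² = 1/9.
β̂_MAP = 151 / (54 + 1/9) = 151/(487/9) = 1359/487 ≈ 2.791.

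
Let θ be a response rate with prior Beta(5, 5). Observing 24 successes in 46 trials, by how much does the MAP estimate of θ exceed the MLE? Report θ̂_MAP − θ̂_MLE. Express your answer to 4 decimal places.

MAP − MLE = -0.0032

Posterior is Beta(29, 27); MAP = (29−1)/(56−2) = 28/54 ≈ 0.51852.
MLE ignores the prior: θ̂_MLE = k/n = 24/46 ≈ 0.52174.
Difference = 28/54 − 24/46 = -2/621 ≈ -0.0032.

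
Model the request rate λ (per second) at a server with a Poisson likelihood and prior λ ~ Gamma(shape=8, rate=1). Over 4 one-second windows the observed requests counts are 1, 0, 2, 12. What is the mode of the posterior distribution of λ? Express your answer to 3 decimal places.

Σxᵢ = 1+0+2+12 = 15, with n = 4.
Posterior ∝ λ^7e^(−1λ) · λ^15e^(−4λ) = λ^22e^(−5λ), i.e. Gamma(shape=23, rate=5).
The mode of a Gamma(a, b) with a ≥ 1 (shape–rate) is (a−1)/b = 22/5 ≈ 4.400.

λ̂_MAP = 4.400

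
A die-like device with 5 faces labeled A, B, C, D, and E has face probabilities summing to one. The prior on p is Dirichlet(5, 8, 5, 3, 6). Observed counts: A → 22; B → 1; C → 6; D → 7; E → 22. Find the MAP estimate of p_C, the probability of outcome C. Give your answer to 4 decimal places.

MAP estimate of p_C = 0.1250

The posterior is Dirichlet(αᵢ + nᵢ) = Dirichlet(27, 9, 11, 10, 28).
For a Dirichlet(a₁,…,a_K) with all aᵢ > 1, the mode has j-th component (aⱼ − 1)/(Σaᵢ − K).
Here Σaᵢ = 85 and K = 5, so p_C = (11 − 1)/(85 − 5) = 10/80 ≈ 0.1250.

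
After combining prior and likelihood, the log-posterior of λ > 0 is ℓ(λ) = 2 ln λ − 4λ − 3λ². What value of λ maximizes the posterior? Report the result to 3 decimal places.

ℓ'(λ) = 2/λ − 4 − 6λ. Setting this to zero and multiplying by λ: 6λ² + 4λ − 2 = 0.
λ = (−4 + √(4² + 4·6·2)) / (2·6) = (−4 + √64) / 12 = (−4 + 8)/12 = 1/3.
ℓ''(λ) = −2/λ² − 6 < 0, confirming a maximum.

λ̂_MAP = 0.333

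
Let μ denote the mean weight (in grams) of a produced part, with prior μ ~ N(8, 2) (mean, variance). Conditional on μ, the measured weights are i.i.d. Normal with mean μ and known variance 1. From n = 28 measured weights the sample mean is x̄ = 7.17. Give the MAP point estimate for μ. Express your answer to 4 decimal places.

μ̂_MAP = 7.1846

n = 28, x̄ = 7.17.
For a Normal prior and Normal likelihood with known variance, the posterior is Normal; its mode equals its mean, the precision-weighted average.
Prior precision 1/σ₀² = 1/2 = 0.5; data precision n/σ² = 28/1 = 28.
μ̂ = (0.5·8 + 28·7.17) / (0.5 + 28) = 204.76/28.5 = 10238/1425 ≈ 7.1846.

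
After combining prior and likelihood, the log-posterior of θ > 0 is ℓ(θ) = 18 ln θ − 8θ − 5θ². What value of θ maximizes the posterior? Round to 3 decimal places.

ℓ'(θ) = 18/θ − 8 − 10θ. Setting this to zero and multiplying by θ: 10θ² + 8θ − 18 = 0.
θ = (−8 + √(8² + 4·10·18)) / (2·10) = (−8 + √784) / 20 = (−8 + 28)/20 = 1.
ℓ''(θ) = −18/θ² − 10 < 0, confirming a maximum.

θ̂_MAP = 1.000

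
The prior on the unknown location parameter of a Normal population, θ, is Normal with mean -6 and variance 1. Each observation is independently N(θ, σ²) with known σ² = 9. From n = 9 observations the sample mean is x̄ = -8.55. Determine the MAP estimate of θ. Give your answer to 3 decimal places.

n = 9, x̄ = -8.55.
For a Normal prior and Normal likelihood with known variance, the posterior is Normal; its mode equals its mean, the precision-weighted average.
Prior precision 1/σ₀² = 1/1 = 1; data precision n/σ² = 9/9 = 1.
θ̂ = (1·(-6) + 1·(-8.55)) / (1 + 1) = (-14.55)/2 = -7.275.

θ̂_MAP = -7.275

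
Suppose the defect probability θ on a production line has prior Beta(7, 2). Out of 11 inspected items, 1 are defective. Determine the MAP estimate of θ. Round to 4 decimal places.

Prior: Beta(7, 2).
Data: 1 success in 11 trials. The binomial likelihood contributes θ(1−θ)^10, so the posterior is Beta(7+1, 2+10) = Beta(8, 12).
For Beta(a, b) with a, b > 1 the mode is (a−1)/(a+b−2) = 7/18 ≈ 0.3889.

θ̂_MAP = 0.3889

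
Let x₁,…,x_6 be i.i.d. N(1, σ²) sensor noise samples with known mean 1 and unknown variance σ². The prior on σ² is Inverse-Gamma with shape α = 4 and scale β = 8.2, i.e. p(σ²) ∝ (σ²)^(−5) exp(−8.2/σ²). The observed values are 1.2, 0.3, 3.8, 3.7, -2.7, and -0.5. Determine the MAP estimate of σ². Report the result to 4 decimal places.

Sum of squared deviations about the known mean: SS = (1.2−1)² + (0.3−1)² + (3.8−1)² + (3.7−1)² + (-2.7−1)² + (-0.5−1)² = 31.6.
The Normal likelihood contributes (σ²)^(−n/2) exp(−SS/(2σ²)), so the posterior is Inverse-Gamma(α + n/2, β + SS/2) = Inverse-Gamma(7, 24).
The mode of Inverse-Gamma(a, b) is b/(a+1) = 24/8 ≈ 3.0000.

σ̂²_MAP = 3.0000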